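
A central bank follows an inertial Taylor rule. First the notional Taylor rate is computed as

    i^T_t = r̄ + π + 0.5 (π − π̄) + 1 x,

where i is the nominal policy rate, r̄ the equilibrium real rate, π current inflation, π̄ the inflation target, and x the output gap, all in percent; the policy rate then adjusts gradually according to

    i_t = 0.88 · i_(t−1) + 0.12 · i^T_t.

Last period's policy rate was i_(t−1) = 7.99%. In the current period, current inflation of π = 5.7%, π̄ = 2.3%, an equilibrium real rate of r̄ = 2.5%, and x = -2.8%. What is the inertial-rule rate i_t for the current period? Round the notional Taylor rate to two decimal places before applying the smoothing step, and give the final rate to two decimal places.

7.88%

i^T_t = 2.5 + 5.7 + 0.5 × (5.7 − 2.3) + 1 × (-2.8)
   = 2.5 + 5.7 + 1.7 − 2.8 = 7.10
i_t = 0.88 × 7.99 + 0.12 × 7.10 = 7.0312 + 0.852 = 7.88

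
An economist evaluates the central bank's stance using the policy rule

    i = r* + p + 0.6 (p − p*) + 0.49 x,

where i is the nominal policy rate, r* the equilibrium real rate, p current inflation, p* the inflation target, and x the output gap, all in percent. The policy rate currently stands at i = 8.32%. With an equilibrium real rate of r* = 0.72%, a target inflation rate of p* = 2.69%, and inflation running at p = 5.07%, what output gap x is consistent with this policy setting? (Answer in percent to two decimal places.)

0.49 x = 8.32 − 0.72 − 5.07 − 0.6 × (5.07 − 2.69) = 1.102
x = 1.102 / 0.49 = 2.25

2.25%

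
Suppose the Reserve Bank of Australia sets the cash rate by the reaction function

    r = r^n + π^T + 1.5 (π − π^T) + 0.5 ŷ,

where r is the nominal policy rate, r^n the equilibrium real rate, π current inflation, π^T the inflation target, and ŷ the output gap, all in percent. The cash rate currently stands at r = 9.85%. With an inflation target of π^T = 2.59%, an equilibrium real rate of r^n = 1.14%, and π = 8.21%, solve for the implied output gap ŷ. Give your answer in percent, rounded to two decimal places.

-4.62%

0.5 ŷ = 9.85 − 1.14 − 2.59 − 1.5 × (8.21 − 2.59) = -2.31
ŷ = -2.31 / 0.5 = -4.62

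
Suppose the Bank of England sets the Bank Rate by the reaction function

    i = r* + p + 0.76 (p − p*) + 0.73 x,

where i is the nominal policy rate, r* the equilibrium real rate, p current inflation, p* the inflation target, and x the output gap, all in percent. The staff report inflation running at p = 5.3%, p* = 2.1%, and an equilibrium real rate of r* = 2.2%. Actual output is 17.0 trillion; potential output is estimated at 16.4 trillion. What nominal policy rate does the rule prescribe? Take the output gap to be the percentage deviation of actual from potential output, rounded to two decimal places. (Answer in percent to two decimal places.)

Output gap = 100 × (17.0 − 16.4) / 16.4 = 3.66%.
i = 2.20 + 5.30 + 0.76 × (5.30 − 2.10) + 0.73 × 3.66
   = 2.20 + 5.3 + 2.432 + 2.6718 = 12.60

12.60%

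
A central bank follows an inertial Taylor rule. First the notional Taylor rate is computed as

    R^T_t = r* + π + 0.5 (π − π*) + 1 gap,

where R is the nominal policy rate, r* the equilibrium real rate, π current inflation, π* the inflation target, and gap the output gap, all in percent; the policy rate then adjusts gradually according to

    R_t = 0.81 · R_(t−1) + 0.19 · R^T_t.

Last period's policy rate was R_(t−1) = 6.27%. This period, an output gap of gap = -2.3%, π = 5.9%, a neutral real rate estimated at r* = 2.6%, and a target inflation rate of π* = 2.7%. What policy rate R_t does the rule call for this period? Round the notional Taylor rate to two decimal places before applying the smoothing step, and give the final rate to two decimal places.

R^T_t = 2.6 + 5.9 + 0.5 × (5.9 − 2.7) + 1 × (-2.3)
   = 2.6 + 5.9 + 1.6 − 2.3 = 7.80
R_t = 0.81 × 6.27 + 0.19 × 7.80 = 5.0787 + 1.482 = 6.56

6.56%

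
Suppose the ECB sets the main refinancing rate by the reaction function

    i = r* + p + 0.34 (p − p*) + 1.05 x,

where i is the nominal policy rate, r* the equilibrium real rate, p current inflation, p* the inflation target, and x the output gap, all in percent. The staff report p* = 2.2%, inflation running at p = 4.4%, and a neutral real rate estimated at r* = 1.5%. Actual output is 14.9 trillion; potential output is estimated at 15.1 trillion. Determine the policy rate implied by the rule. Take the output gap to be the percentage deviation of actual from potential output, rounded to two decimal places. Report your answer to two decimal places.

5.26%

Output gap = 100 × (14.9 − 15.1) / 15.1 = -1.32%.
i = 1.50 + 4.40 + 0.34 × (4.40 − 2.20) + 1.05 × (-1.32)
   = 1.50 + 4.4 + 0.748 − 1.386 = 5.26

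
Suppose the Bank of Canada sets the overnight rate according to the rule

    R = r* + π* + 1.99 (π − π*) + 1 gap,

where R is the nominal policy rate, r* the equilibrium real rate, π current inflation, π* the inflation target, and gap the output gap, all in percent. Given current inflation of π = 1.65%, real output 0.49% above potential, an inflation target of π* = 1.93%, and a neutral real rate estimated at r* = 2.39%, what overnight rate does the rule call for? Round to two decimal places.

Output 0.49% above potential → gap = 0.49.
R = 2.39 + 1.93 + 1.99 × (1.65 − 1.93) + 1 × 0.49
   = 2.39 + 1.93 − 0.5572 + 0.49 = 4.25

4.25%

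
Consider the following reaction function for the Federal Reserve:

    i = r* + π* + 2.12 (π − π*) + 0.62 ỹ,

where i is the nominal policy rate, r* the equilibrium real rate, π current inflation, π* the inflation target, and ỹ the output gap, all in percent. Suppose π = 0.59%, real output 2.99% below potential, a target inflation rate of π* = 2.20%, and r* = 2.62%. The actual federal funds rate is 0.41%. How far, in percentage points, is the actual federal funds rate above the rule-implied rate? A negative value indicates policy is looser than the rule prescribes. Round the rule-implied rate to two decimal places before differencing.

0.86 pp

Output 2.99% below potential → ỹ = -2.99.
i = 2.62 + 2.20 + 2.12 × (0.59 − 2.20) + 0.62 × (-2.99)
   = 2.62 + 2.2 − 3.4132 − 1.8538 = -0.45
Deviation = 0.41 − (-0.45) = 0.86 pp.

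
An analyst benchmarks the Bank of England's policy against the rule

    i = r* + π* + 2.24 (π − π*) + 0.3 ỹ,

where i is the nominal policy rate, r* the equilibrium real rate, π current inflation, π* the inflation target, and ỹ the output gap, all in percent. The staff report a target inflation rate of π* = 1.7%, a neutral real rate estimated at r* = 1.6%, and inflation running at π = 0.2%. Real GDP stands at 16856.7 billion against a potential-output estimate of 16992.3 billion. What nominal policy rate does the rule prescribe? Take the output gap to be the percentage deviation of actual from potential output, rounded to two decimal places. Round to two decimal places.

Output gap = 100 × (16856.7 − 16992.3) / 16992.3 = -0.80%.
i = 1.60 + 1.70 + 2.24 × (0.20 − 1.70) + 0.3 × (-0.80)
   = 1.60 + 1.7 − 3.36 − 0.24 = -0.30

-0.30%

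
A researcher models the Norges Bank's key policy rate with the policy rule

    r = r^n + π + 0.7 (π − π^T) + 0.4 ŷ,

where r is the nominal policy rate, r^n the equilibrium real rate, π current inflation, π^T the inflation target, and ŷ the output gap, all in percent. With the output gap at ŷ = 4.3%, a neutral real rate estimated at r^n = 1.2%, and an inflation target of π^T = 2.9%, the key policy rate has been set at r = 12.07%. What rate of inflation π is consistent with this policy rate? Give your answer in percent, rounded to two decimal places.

Collecting π: r = r^n + (1 + 0.7) π − 0.7 π^T + 0.4 ŷ
1.7 π = 12.07 − 1.2 + 0.7 × 2.9 − 0.4 × 4.3 = 11.18
π = 11.18 / 1.7 = 6.58

6.58%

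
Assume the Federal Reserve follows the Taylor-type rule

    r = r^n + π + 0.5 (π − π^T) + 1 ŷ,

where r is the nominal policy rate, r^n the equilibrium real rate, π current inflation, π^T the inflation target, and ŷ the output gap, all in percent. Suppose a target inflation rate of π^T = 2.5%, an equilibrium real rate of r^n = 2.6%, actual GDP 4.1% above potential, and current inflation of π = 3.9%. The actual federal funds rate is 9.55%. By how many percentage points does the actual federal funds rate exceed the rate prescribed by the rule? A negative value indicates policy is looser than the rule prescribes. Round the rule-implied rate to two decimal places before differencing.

-1.75 pp

Output 4.1% above potential → ŷ = 4.1.
r = 2.6 + 3.9 + 0.5 × (3.9 − 2.5) + 1 × 4.1
   = 2.6 + 3.9 + 0.7 + 4.1 = 11.30
Deviation = 9.55 − 11.30 = -1.75 pp.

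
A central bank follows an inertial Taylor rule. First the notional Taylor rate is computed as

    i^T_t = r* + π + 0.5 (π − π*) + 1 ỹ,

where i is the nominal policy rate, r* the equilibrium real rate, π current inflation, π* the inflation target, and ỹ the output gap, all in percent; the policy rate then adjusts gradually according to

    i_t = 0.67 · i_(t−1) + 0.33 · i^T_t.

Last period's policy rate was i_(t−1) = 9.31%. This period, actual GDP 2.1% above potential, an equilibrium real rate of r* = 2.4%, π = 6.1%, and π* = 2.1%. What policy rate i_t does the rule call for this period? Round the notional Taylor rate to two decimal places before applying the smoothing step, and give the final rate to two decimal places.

10.40%

Output 2.1% above potential → ỹ = 2.1.
i^T_t = 2.4 + 6.1 + 0.5 × (6.1 − 2.1) + 1 × 2.1
   = 2.4 + 6.1 + 2 + 2.1 = 12.60
i_t = 0.67 × 9.31 + 0.33 × 12.60 = 6.2377 + 4.158 = 10.40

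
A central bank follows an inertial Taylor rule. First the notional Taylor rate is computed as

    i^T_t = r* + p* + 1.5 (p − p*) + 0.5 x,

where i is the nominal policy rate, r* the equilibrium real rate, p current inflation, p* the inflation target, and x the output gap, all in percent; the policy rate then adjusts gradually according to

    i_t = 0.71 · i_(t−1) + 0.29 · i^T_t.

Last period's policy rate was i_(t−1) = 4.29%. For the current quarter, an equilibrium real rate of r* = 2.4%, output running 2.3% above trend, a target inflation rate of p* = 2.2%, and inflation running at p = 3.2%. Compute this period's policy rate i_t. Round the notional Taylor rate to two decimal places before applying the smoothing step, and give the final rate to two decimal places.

Output 2.3% above potential → x = 2.3.
i^T_t = 2.4 + 2.2 + 1.5 × (3.2 − 2.2) + 0.5 × 2.3
   = 2.4 + 2.2 + 1.5 + 1.15 = 7.25
i_t = 0.71 × 4.29 + 0.29 × 7.25 = 3.0459 + 2.1025 = 5.15

5.15%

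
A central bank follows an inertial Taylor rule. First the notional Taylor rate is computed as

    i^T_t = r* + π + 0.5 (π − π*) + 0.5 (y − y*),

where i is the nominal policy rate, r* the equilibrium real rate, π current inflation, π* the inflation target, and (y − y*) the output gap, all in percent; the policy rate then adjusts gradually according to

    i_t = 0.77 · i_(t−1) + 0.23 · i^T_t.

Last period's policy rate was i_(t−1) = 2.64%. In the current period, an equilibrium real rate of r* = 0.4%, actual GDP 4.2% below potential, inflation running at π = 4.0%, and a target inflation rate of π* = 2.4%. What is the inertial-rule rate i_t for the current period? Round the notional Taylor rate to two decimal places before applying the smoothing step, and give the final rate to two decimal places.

2.75%

Output 4.2% below potential → (y − y*) = -4.2.
i^T_t = 0.4 + 4.0 + 0.5 × (4.0 − 2.4) + 0.5 × (-4.2)
   = 0.4 + 4 + 0.8 − 2.1 = 3.10
i_t = 0.77 × 2.64 + 0.23 × 3.10 = 2.0328 + 0.713 = 2.75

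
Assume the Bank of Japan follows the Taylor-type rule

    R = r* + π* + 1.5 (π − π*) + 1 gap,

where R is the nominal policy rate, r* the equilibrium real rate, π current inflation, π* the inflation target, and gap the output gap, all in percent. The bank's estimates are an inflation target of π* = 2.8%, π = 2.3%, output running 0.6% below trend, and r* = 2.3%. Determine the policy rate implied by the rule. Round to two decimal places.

Output 0.6% below potential → gap = -0.6.
R = 2.3 + 2.8 + 1.5 × (2.3 − 2.8) + 1 × (-0.6)
   = 2.3 + 2.8 − 0.75 − 0.6 = 3.75

3.75%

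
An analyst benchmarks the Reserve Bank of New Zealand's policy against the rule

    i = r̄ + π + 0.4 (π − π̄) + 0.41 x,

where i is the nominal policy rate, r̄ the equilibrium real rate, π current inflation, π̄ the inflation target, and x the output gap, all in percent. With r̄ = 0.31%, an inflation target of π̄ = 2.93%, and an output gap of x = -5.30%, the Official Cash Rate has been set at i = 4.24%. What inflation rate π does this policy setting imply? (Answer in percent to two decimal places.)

5.20%

Collecting π: i = r̄ + (1 + 0.4) π − 0.4 π̄ + 0.41 x
1.4 π = 4.24 − 0.31 + 0.4 × 2.93 − 0.41 × (-5.30) = 7.275
π = 7.275 / 1.4 = 5.20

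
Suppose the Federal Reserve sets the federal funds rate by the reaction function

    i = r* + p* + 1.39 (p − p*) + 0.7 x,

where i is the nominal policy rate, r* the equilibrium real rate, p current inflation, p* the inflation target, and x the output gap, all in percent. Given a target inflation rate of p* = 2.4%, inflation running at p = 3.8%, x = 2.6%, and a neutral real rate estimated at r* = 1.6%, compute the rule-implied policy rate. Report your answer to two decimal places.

7.77%

i = 1.6 + 2.4 + 1.39 × (3.8 − 2.4) + 0.7 × 2.6
   = 1.6 + 2.4 + 1.946 + 1.82 = 7.77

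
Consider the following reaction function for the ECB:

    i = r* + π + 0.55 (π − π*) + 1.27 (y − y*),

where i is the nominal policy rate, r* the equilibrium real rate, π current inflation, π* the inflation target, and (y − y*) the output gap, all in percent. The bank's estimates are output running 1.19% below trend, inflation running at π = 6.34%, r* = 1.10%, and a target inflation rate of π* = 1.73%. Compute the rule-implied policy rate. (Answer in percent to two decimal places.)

8.46%

Output 1.19% below potential → (y − y*) = -1.19.
i = 1.10 + 6.34 + 0.55 × (6.34 − 1.73) + 1.27 × (-1.19)
   = 1.10 + 6.34 + 2.5355 − 1.5113 = 8.46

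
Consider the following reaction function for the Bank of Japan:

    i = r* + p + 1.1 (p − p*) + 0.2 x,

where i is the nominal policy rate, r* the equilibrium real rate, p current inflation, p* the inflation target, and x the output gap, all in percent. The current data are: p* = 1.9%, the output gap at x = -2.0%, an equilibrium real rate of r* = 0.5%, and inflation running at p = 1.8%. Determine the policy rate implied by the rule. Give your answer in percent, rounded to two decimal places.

i = 0.5 + 1.8 + 1.1 × (1.8 − 1.9) + 0.2 × (-2.0)
   = 0.5 + 1.8 − 0.11 − 0.4 = 1.79

1.79%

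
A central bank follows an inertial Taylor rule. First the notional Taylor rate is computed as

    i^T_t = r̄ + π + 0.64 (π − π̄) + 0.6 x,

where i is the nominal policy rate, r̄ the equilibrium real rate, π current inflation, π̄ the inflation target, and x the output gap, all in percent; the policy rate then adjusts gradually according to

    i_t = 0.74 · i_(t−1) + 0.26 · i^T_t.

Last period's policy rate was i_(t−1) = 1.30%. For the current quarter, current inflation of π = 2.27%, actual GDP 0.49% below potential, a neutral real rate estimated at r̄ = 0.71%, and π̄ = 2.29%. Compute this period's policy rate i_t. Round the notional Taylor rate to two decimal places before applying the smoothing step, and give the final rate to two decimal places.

Output 0.49% below potential → x = -0.49.
i^T_t = 0.71 + 2.27 + 0.64 × (2.27 − 2.29) + 0.6 × (-0.49)
   = 0.71 + 2.27 − 0.0128 − 0.294 = 2.67
i_t = 0.74 × 1.30 + 0.26 × 2.67 = 0.962 + 0.6942 = 1.66

1.66%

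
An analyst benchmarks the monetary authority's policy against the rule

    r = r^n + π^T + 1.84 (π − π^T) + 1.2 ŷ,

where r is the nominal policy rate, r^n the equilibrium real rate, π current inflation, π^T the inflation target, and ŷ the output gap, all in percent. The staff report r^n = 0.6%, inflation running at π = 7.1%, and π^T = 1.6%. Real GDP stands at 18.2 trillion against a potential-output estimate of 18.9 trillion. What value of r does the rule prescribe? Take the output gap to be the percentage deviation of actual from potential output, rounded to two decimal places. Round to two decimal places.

Output gap = 100 × (18.2 − 18.9) / 18.9 = -3.70%.
r = 0.60 + 1.60 + 1.84 × (7.10 − 1.60) + 1.2 × (-3.70)
   = 0.60 + 1.6 + 10.12 − 4.44 = 7.88

7.88%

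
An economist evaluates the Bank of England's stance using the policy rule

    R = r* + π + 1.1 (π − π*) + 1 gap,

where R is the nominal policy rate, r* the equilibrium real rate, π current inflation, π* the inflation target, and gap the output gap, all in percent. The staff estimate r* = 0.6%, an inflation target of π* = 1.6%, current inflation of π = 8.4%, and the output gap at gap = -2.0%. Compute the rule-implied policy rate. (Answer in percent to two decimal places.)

R = 0.6 + 8.4 + 1.1 × (8.4 − 1.6) + 1 × (-2.0)
   = 0.6 + 8.4 + 7.48 − 2 = 14.48

14.48%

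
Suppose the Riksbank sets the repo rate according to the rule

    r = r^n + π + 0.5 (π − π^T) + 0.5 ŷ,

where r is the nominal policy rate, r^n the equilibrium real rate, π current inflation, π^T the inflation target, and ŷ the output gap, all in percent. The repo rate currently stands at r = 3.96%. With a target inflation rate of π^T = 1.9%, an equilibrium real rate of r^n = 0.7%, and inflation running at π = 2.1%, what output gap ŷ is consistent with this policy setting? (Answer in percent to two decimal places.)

2.12%

0.5 ŷ = 3.96 − 0.7 − 2.1 − 0.5 × (2.1 − 1.9) = 1.06
ŷ = 1.06 / 0.5 = 2.12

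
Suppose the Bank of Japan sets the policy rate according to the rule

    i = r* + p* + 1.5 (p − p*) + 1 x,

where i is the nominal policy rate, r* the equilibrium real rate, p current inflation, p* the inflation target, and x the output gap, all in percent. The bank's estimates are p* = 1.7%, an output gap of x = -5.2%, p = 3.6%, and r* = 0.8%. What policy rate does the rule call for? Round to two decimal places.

0.15%

i = 0.8 + 1.7 + 1.5 × (3.6 − 1.7) + 1 × (-5.2)
   = 0.8 + 1.7 + 2.85 − 5.2 = 0.15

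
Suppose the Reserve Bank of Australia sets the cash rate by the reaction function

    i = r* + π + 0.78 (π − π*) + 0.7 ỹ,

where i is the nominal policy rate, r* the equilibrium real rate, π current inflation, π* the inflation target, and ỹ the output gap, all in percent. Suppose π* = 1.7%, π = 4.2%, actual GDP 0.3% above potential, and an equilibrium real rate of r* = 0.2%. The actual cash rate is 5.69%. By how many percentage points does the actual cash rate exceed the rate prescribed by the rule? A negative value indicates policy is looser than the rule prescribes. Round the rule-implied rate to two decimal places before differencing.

Output 0.3% above potential → ỹ = 0.3.
i = 0.2 + 4.2 + 0.78 × (4.2 − 1.7) + 0.7 × 0.3
   = 0.2 + 4.2 + 1.95 + 0.21 = 6.56
Deviation = 5.69 − 6.56 = -0.87 pp.

-0.87 pp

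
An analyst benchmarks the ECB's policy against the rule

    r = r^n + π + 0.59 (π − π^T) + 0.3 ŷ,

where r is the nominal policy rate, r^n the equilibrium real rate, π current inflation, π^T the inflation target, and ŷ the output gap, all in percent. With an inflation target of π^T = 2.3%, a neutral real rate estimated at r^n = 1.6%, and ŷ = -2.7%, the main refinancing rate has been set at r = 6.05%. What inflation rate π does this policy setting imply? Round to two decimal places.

Collecting π: r = r^n + (1 + 0.59) π − 0.59 π^T + 0.3 ŷ
1.59 π = 6.05 − 1.6 + 0.59 × 2.3 − 0.3 × (-2.7) = 6.617
π = 6.617 / 1.59 = 4.16

4.16%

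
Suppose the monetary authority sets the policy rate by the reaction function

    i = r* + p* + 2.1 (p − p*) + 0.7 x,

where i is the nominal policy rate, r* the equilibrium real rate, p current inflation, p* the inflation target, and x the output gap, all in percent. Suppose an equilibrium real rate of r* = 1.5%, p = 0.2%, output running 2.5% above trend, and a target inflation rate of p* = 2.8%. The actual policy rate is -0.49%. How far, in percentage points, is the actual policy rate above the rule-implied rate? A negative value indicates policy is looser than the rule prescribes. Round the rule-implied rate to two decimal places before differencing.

-1.08 pp

Output 2.5% above potential → x = 2.5.
i = 1.5 + 2.8 + 2.1 × (0.2 − 2.8) + 0.7 × 2.5
   = 1.5 + 2.8 − 5.46 + 1.75 = 0.59
Deviation = -0.49 − 0.59 = -1.08 pp.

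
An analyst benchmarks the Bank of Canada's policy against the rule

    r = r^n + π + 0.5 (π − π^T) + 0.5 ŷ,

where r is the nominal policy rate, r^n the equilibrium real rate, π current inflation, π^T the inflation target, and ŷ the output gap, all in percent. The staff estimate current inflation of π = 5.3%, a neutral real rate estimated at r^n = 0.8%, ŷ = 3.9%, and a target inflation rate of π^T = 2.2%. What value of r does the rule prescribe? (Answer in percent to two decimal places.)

9.60%

r = 0.8 + 5.3 + 0.5 × (5.3 − 2.2) + 0.5 × 3.9
   = 0.8 + 5.3 + 1.55 + 1.95 = 9.60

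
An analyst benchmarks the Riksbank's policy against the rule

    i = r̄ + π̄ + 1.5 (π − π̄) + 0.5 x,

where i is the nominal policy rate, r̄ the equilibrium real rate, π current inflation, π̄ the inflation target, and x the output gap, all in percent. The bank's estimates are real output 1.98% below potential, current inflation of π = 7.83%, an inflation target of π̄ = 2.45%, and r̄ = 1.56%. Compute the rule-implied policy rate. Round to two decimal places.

Output 1.98% below potential → x = -1.98.
i = 1.56 + 2.45 + 1.5 × (7.83 − 2.45) + 0.5 × (-1.98)
   = 1.56 + 2.45 + 8.07 − 0.99 = 11.09

11.09%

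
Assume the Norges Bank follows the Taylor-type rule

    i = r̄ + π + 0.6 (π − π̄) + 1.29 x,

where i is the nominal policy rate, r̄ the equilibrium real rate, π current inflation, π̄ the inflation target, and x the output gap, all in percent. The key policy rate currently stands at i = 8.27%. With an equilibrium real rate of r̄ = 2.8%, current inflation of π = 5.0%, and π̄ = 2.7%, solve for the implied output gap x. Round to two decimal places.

1.29 x = 8.27 − 2.8 − 5.0 − 0.6 × (5.0 − 2.7) = -0.91
x = -0.91 / 1.29 = -0.71

-0.71%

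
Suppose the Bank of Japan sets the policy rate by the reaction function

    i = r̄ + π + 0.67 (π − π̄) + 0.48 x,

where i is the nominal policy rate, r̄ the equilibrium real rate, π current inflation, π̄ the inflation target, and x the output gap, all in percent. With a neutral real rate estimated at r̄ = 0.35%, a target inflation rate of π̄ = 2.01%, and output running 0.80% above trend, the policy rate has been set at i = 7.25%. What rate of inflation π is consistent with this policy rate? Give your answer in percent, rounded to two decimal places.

Output 0.80% above potential → x = 0.80.
Collecting π: i = r̄ + (1 + 0.67) π − 0.67 π̄ + 0.48 x
1.67 π = 7.25 − 0.35 + 0.67 × 2.01 − 0.48 × 0.80 = 7.8627
π = 7.8627 / 1.67 = 4.71

4.71%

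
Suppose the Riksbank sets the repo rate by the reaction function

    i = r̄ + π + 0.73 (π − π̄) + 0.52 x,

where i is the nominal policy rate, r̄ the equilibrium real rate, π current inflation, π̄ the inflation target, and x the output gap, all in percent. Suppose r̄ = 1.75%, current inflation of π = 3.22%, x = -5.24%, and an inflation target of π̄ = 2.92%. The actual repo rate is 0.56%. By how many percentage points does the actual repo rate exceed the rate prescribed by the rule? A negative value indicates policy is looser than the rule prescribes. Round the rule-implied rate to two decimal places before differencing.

i = 1.75 + 3.22 + 0.73 × (3.22 − 2.92) + 0.52 × (-5.24)
   = 1.75 + 3.22 + 0.219 − 2.7248 = 2.46
Deviation = 0.56 − 2.46 = -1.90 pp.

-1.90 pp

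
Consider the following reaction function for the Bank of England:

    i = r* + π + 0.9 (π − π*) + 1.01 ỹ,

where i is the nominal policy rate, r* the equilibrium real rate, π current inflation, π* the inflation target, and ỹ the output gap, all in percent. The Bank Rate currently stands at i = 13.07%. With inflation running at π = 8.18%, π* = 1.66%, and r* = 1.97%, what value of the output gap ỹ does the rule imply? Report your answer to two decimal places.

1.01 ỹ = 13.07 − 1.97 − 8.18 − 0.9 × (8.18 − 1.66) = -2.948
ỹ = -2.948 / 1.01 = -2.92

-2.92%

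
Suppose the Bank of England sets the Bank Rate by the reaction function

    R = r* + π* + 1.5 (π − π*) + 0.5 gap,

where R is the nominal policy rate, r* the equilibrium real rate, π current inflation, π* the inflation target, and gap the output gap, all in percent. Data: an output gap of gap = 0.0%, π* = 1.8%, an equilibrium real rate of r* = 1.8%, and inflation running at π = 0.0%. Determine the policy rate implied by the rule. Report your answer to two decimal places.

0.90%

R = 1.8 + 1.8 + 1.5 × (0.0 − 1.8) + 0.5 × 0.0
   = 1.8 + 1.8 − 2.7 + 0 = 0.90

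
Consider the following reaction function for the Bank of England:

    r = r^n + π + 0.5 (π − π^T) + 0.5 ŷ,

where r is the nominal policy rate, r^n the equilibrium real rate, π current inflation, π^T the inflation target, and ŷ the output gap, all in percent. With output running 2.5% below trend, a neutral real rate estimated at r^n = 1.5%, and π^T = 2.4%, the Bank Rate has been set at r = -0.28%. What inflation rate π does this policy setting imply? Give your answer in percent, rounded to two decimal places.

Output 2.5% below potential → ŷ = -2.5.
Collecting π: r = r^n + (1 + 0.5) π − 0.5 π^T + 0.5 ŷ
1.5 π = -0.28 − 1.5 + 0.5 × 2.4 − 0.5 × (-2.5) = 0.67
π = 0.67 / 1.5 = 0.45

0.45%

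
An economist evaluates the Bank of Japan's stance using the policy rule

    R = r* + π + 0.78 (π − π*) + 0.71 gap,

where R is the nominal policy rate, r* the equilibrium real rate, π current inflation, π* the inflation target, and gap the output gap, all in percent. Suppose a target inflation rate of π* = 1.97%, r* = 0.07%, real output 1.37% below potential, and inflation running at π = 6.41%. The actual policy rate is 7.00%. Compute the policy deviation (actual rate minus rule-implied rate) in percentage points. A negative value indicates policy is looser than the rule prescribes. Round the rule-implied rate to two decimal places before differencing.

-1.97 pp

Output 1.37% below potential → gap = -1.37.
R = 0.07 + 6.41 + 0.78 × (6.41 − 1.97) + 0.71 × (-1.37)
   = 0.07 + 6.41 + 3.4632 − 0.9727 = 8.97
Deviation = 7.00 − 8.97 = -1.97 pp.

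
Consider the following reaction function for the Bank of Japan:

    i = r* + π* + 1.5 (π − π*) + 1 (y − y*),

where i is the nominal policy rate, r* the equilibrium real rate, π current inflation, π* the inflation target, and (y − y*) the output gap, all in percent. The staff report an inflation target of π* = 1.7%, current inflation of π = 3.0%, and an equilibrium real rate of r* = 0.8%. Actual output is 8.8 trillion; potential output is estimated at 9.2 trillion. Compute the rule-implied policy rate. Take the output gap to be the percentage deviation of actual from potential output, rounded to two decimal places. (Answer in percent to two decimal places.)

0.10%

Output gap = 100 × (8.8 − 9.2) / 9.2 = -4.35%.
i = 0.80 + 1.70 + 1.5 × (3.00 − 1.70) + 1 × (-4.35)
   = 0.80 + 1.7 + 1.95 − 4.35 = 0.10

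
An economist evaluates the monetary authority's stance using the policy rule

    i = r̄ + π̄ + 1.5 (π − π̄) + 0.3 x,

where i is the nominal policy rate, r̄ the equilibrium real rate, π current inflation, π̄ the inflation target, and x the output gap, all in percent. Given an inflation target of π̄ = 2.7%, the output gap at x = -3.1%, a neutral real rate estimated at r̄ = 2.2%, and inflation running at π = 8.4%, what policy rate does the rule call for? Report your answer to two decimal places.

12.52%

i = 2.2 + 2.7 + 1.5 × (8.4 − 2.7) + 0.3 × (-3.1)
   = 2.2 + 2.7 + 8.55 − 0.93 = 12.52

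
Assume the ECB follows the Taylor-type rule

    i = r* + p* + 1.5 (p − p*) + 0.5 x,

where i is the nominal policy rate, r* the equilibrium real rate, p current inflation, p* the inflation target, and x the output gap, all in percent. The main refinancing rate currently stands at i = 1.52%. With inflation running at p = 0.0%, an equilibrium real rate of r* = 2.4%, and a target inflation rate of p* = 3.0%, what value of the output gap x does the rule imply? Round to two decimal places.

0.5 x = 1.52 − 2.4 − 3.0 − 1.5 × (0.0 − 3.0) = 0.62
x = 0.62 / 0.5 = 1.24

1.24%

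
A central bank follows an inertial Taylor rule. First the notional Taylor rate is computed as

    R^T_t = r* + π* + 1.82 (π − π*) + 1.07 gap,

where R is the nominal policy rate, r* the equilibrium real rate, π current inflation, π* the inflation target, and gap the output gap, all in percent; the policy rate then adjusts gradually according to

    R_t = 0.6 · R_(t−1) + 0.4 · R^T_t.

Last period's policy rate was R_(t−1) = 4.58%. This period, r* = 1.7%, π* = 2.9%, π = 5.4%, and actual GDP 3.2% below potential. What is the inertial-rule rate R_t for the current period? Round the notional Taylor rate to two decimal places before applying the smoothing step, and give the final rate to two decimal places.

Output 3.2% below potential → gap = -3.2.
R^T_t = 1.7 + 2.9 + 1.82 × (5.4 − 2.9) + 1.07 × (-3.2)
   = 1.7 + 2.9 + 4.55 − 3.424 = 5.73
R_t = 0.6 × 4.58 + 0.4 × 5.73 = 2.748 + 2.292 = 5.04

5.04%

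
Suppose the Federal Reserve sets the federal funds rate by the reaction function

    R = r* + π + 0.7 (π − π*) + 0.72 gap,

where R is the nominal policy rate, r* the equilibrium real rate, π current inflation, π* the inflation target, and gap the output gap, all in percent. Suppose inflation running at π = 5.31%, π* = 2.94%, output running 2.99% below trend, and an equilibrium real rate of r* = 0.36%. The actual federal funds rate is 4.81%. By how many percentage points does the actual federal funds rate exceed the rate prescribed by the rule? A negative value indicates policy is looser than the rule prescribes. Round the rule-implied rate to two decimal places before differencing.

Output 2.99% below potential → gap = -2.99.
R = 0.36 + 5.31 + 0.7 × (5.31 − 2.94) + 0.72 × (-2.99)
   = 0.36 + 5.31 + 1.659 − 2.1528 = 5.18
Deviation = 4.81 − 5.18 = -0.37 pp.

-0.37 pp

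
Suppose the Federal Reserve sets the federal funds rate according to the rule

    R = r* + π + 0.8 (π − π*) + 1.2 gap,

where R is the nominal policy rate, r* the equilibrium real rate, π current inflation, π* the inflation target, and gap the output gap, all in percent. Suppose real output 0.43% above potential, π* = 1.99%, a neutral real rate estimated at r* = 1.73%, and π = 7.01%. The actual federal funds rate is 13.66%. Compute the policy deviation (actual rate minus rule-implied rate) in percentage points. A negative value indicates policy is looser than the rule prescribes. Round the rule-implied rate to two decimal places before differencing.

0.39 pp

Output 0.43% above potential → gap = 0.43.
R = 1.73 + 7.01 + 0.8 × (7.01 − 1.99) + 1.2 × 0.43
   = 1.73 + 7.01 + 4.016 + 0.516 = 13.27
Deviation = 13.66 − 13.27 = 0.39 pp.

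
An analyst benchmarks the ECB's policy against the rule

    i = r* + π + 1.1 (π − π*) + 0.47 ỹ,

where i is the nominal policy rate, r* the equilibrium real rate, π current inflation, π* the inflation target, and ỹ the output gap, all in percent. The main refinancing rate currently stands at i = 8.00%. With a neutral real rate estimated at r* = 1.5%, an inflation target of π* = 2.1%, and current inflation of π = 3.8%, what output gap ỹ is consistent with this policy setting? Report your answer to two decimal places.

0.47 ỹ = 8.00 − 1.5 − 3.8 − 1.1 × (3.8 − 2.1) = 0.83
ỹ = 0.83 / 0.47 = 1.77

1.77%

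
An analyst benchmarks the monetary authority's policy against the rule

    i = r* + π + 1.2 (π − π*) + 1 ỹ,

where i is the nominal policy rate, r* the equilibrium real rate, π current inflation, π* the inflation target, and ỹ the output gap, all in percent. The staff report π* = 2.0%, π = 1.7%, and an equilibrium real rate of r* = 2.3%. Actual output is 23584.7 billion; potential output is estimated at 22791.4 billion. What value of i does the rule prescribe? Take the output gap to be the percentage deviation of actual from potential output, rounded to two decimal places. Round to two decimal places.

7.12%

Output gap = 100 × (23584.7 − 22791.4) / 22791.4 = 3.48%.
i = 2.30 + 1.70 + 1.2 × (1.70 − 2.00) + 1 × 3.48
   = 2.30 + 1.7 − 0.36 + 3.48 = 7.12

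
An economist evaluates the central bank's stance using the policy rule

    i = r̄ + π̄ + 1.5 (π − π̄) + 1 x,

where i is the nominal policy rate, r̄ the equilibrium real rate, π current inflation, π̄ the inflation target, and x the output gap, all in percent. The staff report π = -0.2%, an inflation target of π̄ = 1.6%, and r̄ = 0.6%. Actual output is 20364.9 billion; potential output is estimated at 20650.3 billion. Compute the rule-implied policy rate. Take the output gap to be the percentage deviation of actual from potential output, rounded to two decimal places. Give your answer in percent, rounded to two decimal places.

Output gap = 100 × (20364.9 − 20650.3) / 20650.3 = -1.38%.
i = 0.60 + 1.60 + 1.5 × (-0.20 − 1.60) + 1 × (-1.38)
   = 0.60 + 1.6 − 2.7 − 1.38 = -1.88

-1.88%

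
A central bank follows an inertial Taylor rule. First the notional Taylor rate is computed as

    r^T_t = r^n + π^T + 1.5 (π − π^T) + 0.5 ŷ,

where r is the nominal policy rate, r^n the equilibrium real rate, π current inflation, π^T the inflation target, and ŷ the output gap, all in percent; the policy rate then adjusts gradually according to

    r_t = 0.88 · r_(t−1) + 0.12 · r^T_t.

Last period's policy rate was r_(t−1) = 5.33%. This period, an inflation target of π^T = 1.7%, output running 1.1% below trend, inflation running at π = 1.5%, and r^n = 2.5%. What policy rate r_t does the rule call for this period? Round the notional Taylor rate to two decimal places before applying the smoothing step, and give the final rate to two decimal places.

5.09%

Output 1.1% below potential → ŷ = -1.1.
r^T_t = 2.5 + 1.7 + 1.5 × (1.5 − 1.7) + 0.5 × (-1.1)
   = 2.5 + 1.7 − 0.3 − 0.55 = 3.35
r_t = 0.88 × 5.33 + 0.12 × 3.35 = 4.6904 + 0.402 = 5.09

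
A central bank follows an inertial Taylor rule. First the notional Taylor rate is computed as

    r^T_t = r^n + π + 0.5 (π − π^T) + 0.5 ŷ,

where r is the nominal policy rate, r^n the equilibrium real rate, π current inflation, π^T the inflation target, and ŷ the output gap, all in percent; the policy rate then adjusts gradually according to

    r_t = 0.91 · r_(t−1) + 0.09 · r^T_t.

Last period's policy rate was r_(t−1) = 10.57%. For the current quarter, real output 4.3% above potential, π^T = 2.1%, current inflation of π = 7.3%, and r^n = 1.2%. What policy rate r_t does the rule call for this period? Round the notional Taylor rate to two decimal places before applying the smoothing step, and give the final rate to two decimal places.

10.81%

Output 4.3% above potential → ŷ = 4.3.
r^T_t = 1.2 + 7.3 + 0.5 × (7.3 − 2.1) + 0.5 × 4.3
   = 1.2 + 7.3 + 2.6 + 2.15 = 13.25
r_t = 0.91 × 10.57 + 0.09 × 13.25 = 9.6187 + 1.1925 = 10.81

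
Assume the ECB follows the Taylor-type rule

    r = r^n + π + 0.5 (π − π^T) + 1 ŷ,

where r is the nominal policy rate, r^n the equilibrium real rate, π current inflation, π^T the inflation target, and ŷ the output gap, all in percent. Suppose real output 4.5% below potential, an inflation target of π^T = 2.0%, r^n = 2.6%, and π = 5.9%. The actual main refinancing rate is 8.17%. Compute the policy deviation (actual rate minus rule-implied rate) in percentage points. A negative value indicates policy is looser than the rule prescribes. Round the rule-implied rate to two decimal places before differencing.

Output 4.5% below potential → ŷ = -4.5.
r = 2.6 + 5.9 + 0.5 × (5.9 − 2.0) + 1 × (-4.5)
   = 2.6 + 5.9 + 1.95 − 4.5 = 5.95
Deviation = 8.17 − 5.95 = 2.22 pp.

2.22 pp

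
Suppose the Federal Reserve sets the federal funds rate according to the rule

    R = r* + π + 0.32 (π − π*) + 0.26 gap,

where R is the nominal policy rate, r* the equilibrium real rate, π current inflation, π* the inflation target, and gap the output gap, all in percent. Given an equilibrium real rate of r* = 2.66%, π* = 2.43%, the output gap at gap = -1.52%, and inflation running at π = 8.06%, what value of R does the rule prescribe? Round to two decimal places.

12.13%

R = 2.66 + 8.06 + 0.32 × (8.06 − 2.43) + 0.26 × (-1.52)
   = 2.66 + 8.06 + 1.8016 − 0.3952 = 12.13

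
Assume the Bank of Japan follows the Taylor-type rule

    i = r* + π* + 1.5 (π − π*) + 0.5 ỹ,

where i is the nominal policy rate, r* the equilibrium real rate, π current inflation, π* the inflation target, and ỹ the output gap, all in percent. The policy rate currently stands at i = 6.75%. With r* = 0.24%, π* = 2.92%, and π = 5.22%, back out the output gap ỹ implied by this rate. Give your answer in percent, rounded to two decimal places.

0.28%

0.5 ỹ = 6.75 − 0.24 − 2.92 − 1.5 × (5.22 − 2.92) = 0.14
ỹ = 0.14 / 0.5 = 0.28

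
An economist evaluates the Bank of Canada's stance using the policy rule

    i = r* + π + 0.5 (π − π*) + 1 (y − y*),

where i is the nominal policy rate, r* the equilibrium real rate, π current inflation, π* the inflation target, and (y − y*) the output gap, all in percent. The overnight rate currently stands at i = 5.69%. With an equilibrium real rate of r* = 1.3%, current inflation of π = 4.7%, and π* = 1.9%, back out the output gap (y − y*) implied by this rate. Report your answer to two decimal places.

-1.71%

1 (y − y*) = 5.69 − 1.3 − 4.7 − 0.5 × (4.7 − 1.9) = -1.71
(y − y*) = -1.71 / 1 = -1.71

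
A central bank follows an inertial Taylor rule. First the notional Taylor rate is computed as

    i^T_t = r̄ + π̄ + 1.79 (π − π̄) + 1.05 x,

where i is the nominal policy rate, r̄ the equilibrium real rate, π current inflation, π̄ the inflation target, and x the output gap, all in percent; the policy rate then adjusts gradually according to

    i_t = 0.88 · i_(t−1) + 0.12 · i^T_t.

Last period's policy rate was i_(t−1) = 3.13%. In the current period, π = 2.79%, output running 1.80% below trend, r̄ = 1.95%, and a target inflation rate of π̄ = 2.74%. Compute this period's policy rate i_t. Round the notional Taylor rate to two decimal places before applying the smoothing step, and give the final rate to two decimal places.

3.10%

Output 1.80% below potential → x = -1.80.
i^T_t = 1.95 + 2.74 + 1.79 × (2.79 − 2.74) + 1.05 × (-1.80)
   = 1.95 + 2.74 + 0.0895 − 1.89 = 2.89
i_t = 0.88 × 3.13 + 0.12 × 2.89 = 2.7544 + 0.3468 = 3.10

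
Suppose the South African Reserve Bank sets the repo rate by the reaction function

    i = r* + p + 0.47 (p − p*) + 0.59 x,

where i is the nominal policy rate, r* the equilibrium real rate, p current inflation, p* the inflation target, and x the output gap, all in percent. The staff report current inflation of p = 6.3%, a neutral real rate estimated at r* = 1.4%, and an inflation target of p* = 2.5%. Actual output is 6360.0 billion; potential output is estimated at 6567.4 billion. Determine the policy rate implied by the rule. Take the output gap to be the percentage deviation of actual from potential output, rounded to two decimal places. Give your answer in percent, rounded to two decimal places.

Output gap = 100 × (6360.0 − 6567.4) / 6567.4 = -3.16%.
i = 1.40 + 6.30 + 0.47 × (6.30 − 2.50) + 0.59 × (-3.16)
   = 1.40 + 6.3 + 1.786 − 1.8644 = 7.62

7.62%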